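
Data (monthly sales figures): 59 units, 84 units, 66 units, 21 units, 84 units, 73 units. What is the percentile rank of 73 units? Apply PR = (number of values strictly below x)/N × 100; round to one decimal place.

N = 6.
Strictly below 73: 3. Equal to 73: 1.
PR = 3/6 × 100 = 50.0

50.0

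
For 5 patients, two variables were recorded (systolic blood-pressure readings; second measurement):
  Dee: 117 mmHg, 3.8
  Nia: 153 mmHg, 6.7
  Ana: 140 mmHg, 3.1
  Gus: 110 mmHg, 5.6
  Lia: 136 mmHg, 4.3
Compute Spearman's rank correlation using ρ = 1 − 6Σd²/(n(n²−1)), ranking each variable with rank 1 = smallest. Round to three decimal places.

Ranks of variable 1: 2, 5, 4, 1, 3
Ranks of variable 2: 2, 5, 1, 4, 3
d = r₁ − r₂: 0, 0, 3, -3, 0
d²: 0, 0, 9, 9, 0; Σd² = 18
ρ = 1 − 6·18/(5·24) = 1 − 108/120 = 0.100

0.100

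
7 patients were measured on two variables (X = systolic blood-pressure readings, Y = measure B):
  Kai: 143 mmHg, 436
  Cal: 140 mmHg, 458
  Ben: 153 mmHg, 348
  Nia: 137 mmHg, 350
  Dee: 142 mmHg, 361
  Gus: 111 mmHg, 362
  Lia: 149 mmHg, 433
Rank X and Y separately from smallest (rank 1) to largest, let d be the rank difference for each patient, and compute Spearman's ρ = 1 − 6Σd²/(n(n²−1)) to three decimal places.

-0.143

Ranks of variable 1: 5, 3, 7, 2, 4, 1, 6
Ranks of variable 2: 6, 7, 1, 2, 3, 4, 5
d = r₁ − r₂: -1, -4, 6, 0, 1, -3, 1
d²: 1, 16, 36, 0, 1, 9, 1; Σd² = 64
ρ = 1 − 6·64/(7·48) = 1 − 384/336 = -0.143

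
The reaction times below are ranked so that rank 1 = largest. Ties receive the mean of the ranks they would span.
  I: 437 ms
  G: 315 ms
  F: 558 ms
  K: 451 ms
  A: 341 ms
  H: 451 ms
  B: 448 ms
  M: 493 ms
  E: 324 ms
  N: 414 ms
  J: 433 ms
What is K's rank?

Sorted (descending): 558, 493, 451, 451, 448, 437, 433, 414, 341, 324, 315
The 2 values of 451 occupy positions 3–4 → average rank (3+4)/2 = 3.5.
K has value 451 ms → rank 3.5.

3.5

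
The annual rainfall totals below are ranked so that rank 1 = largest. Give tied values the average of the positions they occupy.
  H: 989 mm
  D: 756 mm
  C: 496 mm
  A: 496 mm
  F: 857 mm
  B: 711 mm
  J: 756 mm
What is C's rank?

6.5

Sorted (descending): 989, 857, 756, 756, 711, 496, 496
The 2 values of 756 occupy positions 3–4 → average rank (3+4)/2 = 3.5.
The 2 values of 496 occupy positions 6–7 → average rank (6+7)/2 = 6.5.
C has value 496 mm → rank 6.5.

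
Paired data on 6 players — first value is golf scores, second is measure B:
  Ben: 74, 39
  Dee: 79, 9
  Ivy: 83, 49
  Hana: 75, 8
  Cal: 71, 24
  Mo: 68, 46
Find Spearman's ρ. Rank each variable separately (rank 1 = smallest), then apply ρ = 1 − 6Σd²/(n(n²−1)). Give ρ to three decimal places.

-0.029

Ranks of variable 1: 3, 5, 6, 4, 2, 1
Ranks of variable 2: 4, 2, 6, 1, 3, 5
d = r₁ − r₂: -1, 3, 0, 3, -1, -4
d²: 1, 9, 0, 9, 1, 16; Σd² = 36
ρ = 1 − 6·36/(6·35) = 1 − 216/210 = -0.029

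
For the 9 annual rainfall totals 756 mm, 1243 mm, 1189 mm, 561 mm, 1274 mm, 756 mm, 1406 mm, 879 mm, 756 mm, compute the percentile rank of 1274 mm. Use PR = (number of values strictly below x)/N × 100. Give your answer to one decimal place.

N = 9.
Strictly below 1274: 7. Equal to 1274: 1.
PR = 7/9 × 100 = 77.8

77.8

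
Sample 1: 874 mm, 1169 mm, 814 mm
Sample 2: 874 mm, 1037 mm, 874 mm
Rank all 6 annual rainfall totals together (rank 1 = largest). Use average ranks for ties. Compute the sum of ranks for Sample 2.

Sorted (descending): 1169, 1037, 874, 874, 874, 814
The 3 values of 874 occupy positions 3–5 → average rank 4.
Sample 2 values → pooled ranks: 874→4, 1037→2, 874→4
Rank sum = 4 + 2 + 4 = 10

10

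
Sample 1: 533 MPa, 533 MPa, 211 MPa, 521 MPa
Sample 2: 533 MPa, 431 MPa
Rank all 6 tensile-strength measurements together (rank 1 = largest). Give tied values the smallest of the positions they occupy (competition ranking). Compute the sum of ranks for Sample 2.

Sorted (descending): 533, 533, 533, 521, 431, 211
The 3 values of 533 occupy positions 1–3 → each gets rank 1.
Sample 2 values → pooled ranks: 533→1, 431→5
Rank sum = 1 + 5 = 6

6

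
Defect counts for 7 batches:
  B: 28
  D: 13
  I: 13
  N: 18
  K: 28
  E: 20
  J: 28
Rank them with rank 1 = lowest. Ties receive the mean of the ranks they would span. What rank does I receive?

Sorted (ascending): 13, 13, 18, 20, 28, 28, 28
The 2 values of 13 occupy positions 1–2 → average rank (1+2)/2 = 1.5.
The 3 values of 28 occupy positions 5–7 → average rank 6.
I has value 13 → rank 1.5.

1.5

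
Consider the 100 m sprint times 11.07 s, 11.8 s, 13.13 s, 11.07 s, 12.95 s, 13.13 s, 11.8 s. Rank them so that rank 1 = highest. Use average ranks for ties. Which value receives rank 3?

12.95

Sorted (descending): 13.13, 13.13, 12.95, 11.8, 11.8, 11.07, 11.07
The 2 values of 13.13 occupy positions 1–2 → average rank (1+2)/2 = 1.5.
The 2 values of 11.8 occupy positions 4–5 → average rank (4+5)/2 = 4.5.
The 2 values of 11.07 occupy positions 6–7 → average rank (6+7)/2 = 6.5.
Rank 3 → value 12.95.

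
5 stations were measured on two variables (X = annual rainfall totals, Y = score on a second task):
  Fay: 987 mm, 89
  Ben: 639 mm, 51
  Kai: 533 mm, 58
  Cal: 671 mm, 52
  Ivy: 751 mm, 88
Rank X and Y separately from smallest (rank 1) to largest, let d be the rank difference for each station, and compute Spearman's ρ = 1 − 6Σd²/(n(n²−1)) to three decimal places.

0.700

Ranks of variable 1: 5, 2, 1, 3, 4
Ranks of variable 2: 5, 1, 3, 2, 4
d = r₁ − r₂: 0, 1, -2, 1, 0
d²: 0, 1, 4, 1, 0; Σd² = 6
ρ = 1 − 6·6/(5·24) = 1 − 36/120 = 0.700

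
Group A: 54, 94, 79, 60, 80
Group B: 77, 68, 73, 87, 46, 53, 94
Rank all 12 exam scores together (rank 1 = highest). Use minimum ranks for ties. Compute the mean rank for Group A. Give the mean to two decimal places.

Sorted (descending): 94, 94, 87, 80, 79, 77, 73, 68, 60, 54, 53, 46
The 2 values of 94 occupy positions 1–2 → each gets rank 1.
Group A values → pooled ranks: 54→10, 94→1, 79→5, 60→9, 80→4
Mean rank = (10 + 1 + 5 + 9 + 4) / 5 = 5.80

5.80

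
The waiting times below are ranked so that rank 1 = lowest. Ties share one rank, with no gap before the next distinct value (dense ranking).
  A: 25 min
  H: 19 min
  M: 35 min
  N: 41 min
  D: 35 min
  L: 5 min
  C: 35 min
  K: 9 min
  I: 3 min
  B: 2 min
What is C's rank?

7

Sorted (ascending): 2, 3, 5, 9, 19, 25, 35, 35, 35, 41
The 3 values of 35 share dense rank 7.
Remaining distinct values take the next consecutive integers.
C has value 35 min → rank 7.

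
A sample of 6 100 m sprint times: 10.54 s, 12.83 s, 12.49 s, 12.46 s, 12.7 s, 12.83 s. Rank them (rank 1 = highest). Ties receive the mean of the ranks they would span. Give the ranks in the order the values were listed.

6, 1.5, 4, 5, 3, 1.5

Sorted (descending): 12.83, 12.83, 12.7, 12.49, 12.46, 10.54
The 2 values of 12.83 occupy positions 1–2 → average rank (1+2)/2 = 1.5.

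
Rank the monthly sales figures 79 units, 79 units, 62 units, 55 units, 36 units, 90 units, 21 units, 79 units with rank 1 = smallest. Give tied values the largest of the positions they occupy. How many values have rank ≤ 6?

4

Sorted (ascending): 21, 36, 55, 62, 79, 79, 79, 90
The 3 values of 79 occupy positions 5–7 → each gets rank 7.
Ranks ≤ 6: {1, 2, 3, 4} → 4 values.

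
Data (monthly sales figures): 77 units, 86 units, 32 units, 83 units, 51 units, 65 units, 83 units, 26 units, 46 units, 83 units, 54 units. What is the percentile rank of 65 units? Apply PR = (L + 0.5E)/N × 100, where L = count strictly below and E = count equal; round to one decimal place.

50.0

N = 11.
Strictly below 65: 5. Equal to 65: 1.
PR = (5 + 0.5·1)/11 × 100 = 50.0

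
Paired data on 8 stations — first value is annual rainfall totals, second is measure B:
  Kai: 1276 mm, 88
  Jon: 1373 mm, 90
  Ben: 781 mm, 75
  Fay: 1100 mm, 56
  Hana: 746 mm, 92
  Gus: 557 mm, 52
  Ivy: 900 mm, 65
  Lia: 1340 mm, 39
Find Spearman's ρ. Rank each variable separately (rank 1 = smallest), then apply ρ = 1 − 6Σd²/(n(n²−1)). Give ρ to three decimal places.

Ranks of variable 1: 6, 8, 3, 5, 2, 1, 4, 7
Ranks of variable 2: 6, 7, 5, 3, 8, 2, 4, 1
d = r₁ − r₂: 0, 1, -2, 2, -6, -1, 0, 6
d²: 0, 1, 4, 4, 36, 1, 0, 36; Σd² = 82
ρ = 1 − 6·82/(8·63) = 1 − 492/504 = 0.024

0.024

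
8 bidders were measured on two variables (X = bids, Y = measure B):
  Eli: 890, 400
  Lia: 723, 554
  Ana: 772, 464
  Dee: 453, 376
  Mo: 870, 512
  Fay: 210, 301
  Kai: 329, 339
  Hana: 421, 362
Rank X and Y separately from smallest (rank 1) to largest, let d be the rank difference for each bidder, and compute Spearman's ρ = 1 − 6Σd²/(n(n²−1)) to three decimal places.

Ranks of variable 1: 8, 5, 6, 4, 7, 1, 2, 3
Ranks of variable 2: 5, 8, 6, 4, 7, 1, 2, 3
d = r₁ − r₂: 3, -3, 0, 0, 0, 0, 0, 0
d²: 9, 9, 0, 0, 0, 0, 0, 0; Σd² = 18
ρ = 1 − 6·18/(8·63) = 1 − 108/504 = 0.786

0.786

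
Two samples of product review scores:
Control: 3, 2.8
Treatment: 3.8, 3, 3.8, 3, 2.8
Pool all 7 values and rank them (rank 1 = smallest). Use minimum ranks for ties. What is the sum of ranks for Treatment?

19

Sorted (ascending): 2.8, 2.8, 3, 3, 3, 3.8, 3.8
The 2 values of 2.8 occupy positions 1–2 → each gets rank 1.
The 3 values of 3 occupy positions 3–5 → each gets rank 3.
The 2 values of 3.8 occupy positions 6–7 → each gets rank 6.
Treatment values → pooled ranks: 3.8→6, 3→3, 3.8→6, 3→3, 2.8→1
Rank sum = 6 + 3 + 6 + 3 + 1 = 19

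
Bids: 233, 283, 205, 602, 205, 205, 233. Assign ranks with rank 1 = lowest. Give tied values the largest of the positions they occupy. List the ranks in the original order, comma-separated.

5, 6, 3, 7, 3, 3, 5

Sorted (ascending): 205, 205, 205, 233, 233, 283, 602
The 3 values of 205 occupy positions 1–3 → each gets rank 3.
The 2 values of 233 occupy positions 4–5 → each gets rank 5.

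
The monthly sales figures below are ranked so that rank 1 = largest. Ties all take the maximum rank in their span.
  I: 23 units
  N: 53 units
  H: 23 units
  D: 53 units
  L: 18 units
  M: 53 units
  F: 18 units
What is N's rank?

Sorted (descending): 53, 53, 53, 23, 23, 18, 18
The 3 values of 53 occupy positions 1–3 → each gets rank 3.
The 2 values of 23 occupy positions 4–5 → each gets rank 5.
The 2 values of 18 occupy positions 6–7 → each gets rank 7.
N has value 53 units → rank 3.

3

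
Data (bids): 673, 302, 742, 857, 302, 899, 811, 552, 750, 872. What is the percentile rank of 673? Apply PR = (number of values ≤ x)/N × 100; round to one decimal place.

N = 10.
Strictly below 673: 3. Equal to 673: 1.
PR = 4/10 × 100 = 40.0

40.0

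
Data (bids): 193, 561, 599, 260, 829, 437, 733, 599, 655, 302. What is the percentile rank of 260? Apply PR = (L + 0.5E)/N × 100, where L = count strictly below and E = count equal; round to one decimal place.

15.0

N = 10.
Strictly below 260: 1. Equal to 260: 1.
PR = (1 + 0.5·1)/10 × 100 = 15.0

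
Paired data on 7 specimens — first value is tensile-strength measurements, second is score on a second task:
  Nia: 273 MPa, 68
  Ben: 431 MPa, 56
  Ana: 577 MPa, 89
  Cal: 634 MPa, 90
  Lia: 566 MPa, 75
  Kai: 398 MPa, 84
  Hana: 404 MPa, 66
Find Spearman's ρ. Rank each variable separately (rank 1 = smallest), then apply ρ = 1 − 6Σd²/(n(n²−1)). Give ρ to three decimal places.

0.571

Ranks of variable 1: 1, 4, 6, 7, 5, 2, 3
Ranks of variable 2: 3, 1, 6, 7, 4, 5, 2
d = r₁ − r₂: -2, 3, 0, 0, 1, -3, 1
d²: 4, 9, 0, 0, 1, 9, 1; Σd² = 24
ρ = 1 − 6·24/(7·48) = 1 − 144/336 = 0.571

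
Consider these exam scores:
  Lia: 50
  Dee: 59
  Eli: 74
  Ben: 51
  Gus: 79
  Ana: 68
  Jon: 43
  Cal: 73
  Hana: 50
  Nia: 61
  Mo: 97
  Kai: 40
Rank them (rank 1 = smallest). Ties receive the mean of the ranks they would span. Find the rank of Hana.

3.5

Sorted (ascending): 40, 43, 50, 50, 51, 59, 61, 68, 73, 74, 79, 97
The 2 values of 50 occupy positions 3–4 → average rank (3+4)/2 = 3.5.
Hana has value 50 → rank 3.5.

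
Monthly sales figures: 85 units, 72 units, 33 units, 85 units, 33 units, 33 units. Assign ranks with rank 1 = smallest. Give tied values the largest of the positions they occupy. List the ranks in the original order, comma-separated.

6, 4, 3, 6, 3, 3

Sorted (ascending): 33, 33, 33, 72, 85, 85
The 3 values of 33 occupy positions 1–3 → each gets rank 3.
The 2 values of 85 occupy positions 5–6 → each gets rank 6.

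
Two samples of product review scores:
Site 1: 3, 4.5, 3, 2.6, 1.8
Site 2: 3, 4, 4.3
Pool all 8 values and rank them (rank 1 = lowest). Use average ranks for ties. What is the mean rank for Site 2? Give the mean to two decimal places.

5.67

Sorted (ascending): 1.8, 2.6, 3, 3, 3, 4, 4.3, 4.5
The 3 values of 3 occupy positions 3–5 → average rank 4.
Site 2 values → pooled ranks: 3→4, 4→6, 4.3→7
Mean rank = (4 + 6 + 7) / 3 = 5.67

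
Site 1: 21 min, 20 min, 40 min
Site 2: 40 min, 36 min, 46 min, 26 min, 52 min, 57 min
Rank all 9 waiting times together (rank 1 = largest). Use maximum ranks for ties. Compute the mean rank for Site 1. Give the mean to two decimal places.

7.33

Sorted (descending): 57, 52, 46, 40, 40, 36, 26, 21, 20
The 2 values of 40 occupy positions 4–5 → each gets rank 5.
Site 1 values → pooled ranks: 21→8, 20→9, 40→5
Mean rank = (8 + 9 + 5) / 3 = 7.33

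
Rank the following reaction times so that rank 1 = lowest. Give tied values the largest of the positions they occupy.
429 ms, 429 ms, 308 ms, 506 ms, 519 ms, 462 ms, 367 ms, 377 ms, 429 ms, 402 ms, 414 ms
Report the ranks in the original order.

8, 8, 1, 10, 11, 9, 2, 3, 8, 4, 5

Sorted (ascending): 308, 367, 377, 402, 414, 429, 429, 429, 462, 506, 519
The 3 values of 429 occupy positions 6–8 → each gets rank 8.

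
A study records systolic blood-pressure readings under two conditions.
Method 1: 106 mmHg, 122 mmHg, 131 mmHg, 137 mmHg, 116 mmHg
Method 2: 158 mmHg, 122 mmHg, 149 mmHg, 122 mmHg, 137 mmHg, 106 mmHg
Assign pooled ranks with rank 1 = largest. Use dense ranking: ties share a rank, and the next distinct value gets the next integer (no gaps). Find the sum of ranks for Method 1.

Sorted (descending): 158, 149, 137, 137, 131, 122, 122, 122, 116, 106, 106
The 2 values of 137 share dense rank 3.
The 3 values of 122 share dense rank 5.
The 2 values of 106 share dense rank 7.
Remaining distinct values take the next consecutive integers.
Method 1 values → pooled ranks: 106→7, 122→5, 131→4, 137→3, 116→6
Rank sum = 7 + 5 + 4 + 3 + 6 = 25

25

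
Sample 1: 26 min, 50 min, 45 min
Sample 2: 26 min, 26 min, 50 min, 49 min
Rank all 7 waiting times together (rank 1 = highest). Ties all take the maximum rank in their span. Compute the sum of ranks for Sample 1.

Sorted (descending): 50, 50, 49, 45, 26, 26, 26
The 2 values of 50 occupy positions 1–2 → each gets rank 2.
The 3 values of 26 occupy positions 5–7 → each gets rank 7.
Sample 1 values → pooled ranks: 26→7, 50→2, 45→4
Rank sum = 7 + 2 + 4 = 13

13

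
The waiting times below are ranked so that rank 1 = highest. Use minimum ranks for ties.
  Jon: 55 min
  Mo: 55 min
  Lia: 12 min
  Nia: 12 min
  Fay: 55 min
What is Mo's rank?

1

Sorted (descending): 55, 55, 55, 12, 12
The 3 values of 55 occupy positions 1–3 → each gets rank 1.
The 2 values of 12 occupy positions 4–5 → each gets rank 4.
Mo has value 55 min → rank 1.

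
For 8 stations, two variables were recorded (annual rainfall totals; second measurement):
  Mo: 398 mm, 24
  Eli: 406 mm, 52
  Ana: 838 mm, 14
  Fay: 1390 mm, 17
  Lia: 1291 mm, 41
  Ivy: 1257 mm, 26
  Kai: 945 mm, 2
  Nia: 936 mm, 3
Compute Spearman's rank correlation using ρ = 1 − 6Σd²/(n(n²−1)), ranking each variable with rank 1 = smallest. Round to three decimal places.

Ranks of variable 1: 1, 2, 3, 8, 7, 6, 5, 4
Ranks of variable 2: 5, 8, 3, 4, 7, 6, 1, 2
d = r₁ − r₂: -4, -6, 0, 4, 0, 0, 4, 2
d²: 16, 36, 0, 16, 0, 0, 16, 4; Σd² = 88
ρ = 1 − 6·88/(8·63) = 1 − 528/504 = -0.048

-0.048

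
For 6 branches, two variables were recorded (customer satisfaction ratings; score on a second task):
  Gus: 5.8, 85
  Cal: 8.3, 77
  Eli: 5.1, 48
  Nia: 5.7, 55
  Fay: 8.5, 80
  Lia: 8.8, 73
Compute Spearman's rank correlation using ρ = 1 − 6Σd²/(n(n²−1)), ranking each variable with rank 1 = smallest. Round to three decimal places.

Ranks of variable 1: 3, 4, 1, 2, 5, 6
Ranks of variable 2: 6, 4, 1, 2, 5, 3
d = r₁ − r₂: -3, 0, 0, 0, 0, 3
d²: 9, 0, 0, 0, 0, 9; Σd² = 18
ρ = 1 − 6·18/(6·35) = 1 − 108/210 = 0.486

0.486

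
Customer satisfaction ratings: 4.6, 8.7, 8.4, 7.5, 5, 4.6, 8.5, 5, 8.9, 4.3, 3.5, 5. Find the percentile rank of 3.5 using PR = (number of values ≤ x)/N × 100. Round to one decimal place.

N = 12.
Strictly below 3.5: 0. Equal to 3.5: 1.
PR = 1/12 × 100 = 8.3

8.3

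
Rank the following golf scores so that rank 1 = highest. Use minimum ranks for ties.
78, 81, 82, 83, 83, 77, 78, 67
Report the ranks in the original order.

5, 4, 3, 1, 1, 7, 5, 8

Sorted (descending): 83, 83, 82, 81, 78, 78, 77, 67
The 2 values of 83 occupy positions 1–2 → each gets rank 1.
The 2 values of 78 occupy positions 5–6 → each gets rank 5.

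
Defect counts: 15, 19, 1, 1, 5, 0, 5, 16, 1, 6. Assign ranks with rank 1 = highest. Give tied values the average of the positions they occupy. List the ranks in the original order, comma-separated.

3, 1, 8, 8, 5.5, 10, 5.5, 2, 8, 4

Sorted (descending): 19, 16, 15, 6, 5, 5, 1, 1, 1, 0
The 2 values of 5 occupy positions 5–6 → average rank (5+6)/2 = 5.5.
The 3 values of 1 occupy positions 7–9 → average rank 8.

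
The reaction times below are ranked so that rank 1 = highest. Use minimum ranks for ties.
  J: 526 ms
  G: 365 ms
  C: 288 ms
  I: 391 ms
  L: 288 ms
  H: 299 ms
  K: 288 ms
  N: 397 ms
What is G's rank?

Sorted (descending): 526, 397, 391, 365, 299, 288, 288, 288
The 3 values of 288 occupy positions 6–8 → each gets rank 6.
G has value 365 ms → rank 4.

4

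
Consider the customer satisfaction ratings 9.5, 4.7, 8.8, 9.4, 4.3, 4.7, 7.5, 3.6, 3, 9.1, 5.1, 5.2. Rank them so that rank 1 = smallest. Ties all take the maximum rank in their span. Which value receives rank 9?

Sorted (ascending): 3, 3.6, 4.3, 4.7, 4.7, 5.1, 5.2, 7.5, 8.8, 9.1, 9.4, 9.5
The 2 values of 4.7 occupy positions 4–5 → each gets rank 5.
Rank 9 → value 8.8.

8.8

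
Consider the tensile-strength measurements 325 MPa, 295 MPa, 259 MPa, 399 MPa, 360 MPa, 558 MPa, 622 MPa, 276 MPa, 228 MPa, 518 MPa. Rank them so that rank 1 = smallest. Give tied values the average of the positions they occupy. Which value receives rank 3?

Sorted (ascending): 228, 259, 276, 295, 325, 360, 399, 518, 558, 622
No ties — each value takes its position as its rank.
Rank 3 → value 276.

276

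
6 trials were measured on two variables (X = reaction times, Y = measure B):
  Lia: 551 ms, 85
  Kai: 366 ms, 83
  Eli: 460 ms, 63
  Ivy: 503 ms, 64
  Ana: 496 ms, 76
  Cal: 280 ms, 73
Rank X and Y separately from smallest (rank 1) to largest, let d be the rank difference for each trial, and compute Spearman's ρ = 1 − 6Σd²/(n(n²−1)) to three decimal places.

Ranks of variable 1: 6, 2, 3, 5, 4, 1
Ranks of variable 2: 6, 5, 1, 2, 4, 3
d = r₁ − r₂: 0, -3, 2, 3, 0, -2
d²: 0, 9, 4, 9, 0, 4; Σd² = 26
ρ = 1 − 6·26/(6·35) = 1 − 156/210 = 0.257

0.257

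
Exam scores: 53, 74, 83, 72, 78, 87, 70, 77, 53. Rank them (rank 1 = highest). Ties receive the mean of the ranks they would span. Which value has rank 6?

Sorted (descending): 87, 83, 78, 77, 74, 72, 70, 53, 53
The 2 values of 53 occupy positions 8–9 → average rank (8+9)/2 = 8.5.
Rank 6 → value 72.

72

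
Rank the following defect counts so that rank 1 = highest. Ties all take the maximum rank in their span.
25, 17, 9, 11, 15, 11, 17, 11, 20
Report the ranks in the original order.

Sorted (descending): 25, 20, 17, 17, 15, 11, 11, 11, 9
The 2 values of 17 occupy positions 3–4 → each gets rank 4.
The 3 values of 11 occupy positions 6–8 → each gets rank 8.

1, 4, 9, 8, 5, 8, 4, 8, 2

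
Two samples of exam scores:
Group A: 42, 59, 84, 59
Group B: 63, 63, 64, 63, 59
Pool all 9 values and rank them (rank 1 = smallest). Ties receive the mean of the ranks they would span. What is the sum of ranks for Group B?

Sorted (ascending): 42, 59, 59, 59, 63, 63, 63, 64, 84
The 3 values of 59 occupy positions 2–4 → average rank 3.
The 3 values of 63 occupy positions 5–7 → average rank 6.
Group B values → pooled ranks: 63→6, 63→6, 64→8, 63→6, 59→3
Rank sum = 6 + 6 + 8 + 6 + 3 = 29

29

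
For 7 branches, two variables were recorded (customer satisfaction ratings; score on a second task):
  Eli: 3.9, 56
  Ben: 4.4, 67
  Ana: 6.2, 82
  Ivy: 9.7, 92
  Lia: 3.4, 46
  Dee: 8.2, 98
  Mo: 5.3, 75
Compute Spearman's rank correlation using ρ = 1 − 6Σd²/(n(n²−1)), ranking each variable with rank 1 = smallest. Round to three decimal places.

0.964

Ranks of variable 1: 2, 3, 5, 7, 1, 6, 4
Ranks of variable 2: 2, 3, 5, 6, 1, 7, 4
d = r₁ − r₂: 0, 0, 0, 1, 0, -1, 0
d²: 0, 0, 0, 1, 0, 1, 0; Σd² = 2
ρ = 1 − 6·2/(7·48) = 1 − 12/336 = 0.964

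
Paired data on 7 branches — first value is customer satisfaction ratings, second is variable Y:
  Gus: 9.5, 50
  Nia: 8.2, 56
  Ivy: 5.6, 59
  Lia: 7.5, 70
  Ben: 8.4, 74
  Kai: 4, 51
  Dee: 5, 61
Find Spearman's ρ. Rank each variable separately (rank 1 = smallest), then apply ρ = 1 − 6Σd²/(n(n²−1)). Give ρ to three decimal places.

Ranks of variable 1: 7, 5, 3, 4, 6, 1, 2
Ranks of variable 2: 1, 3, 4, 6, 7, 2, 5
d = r₁ − r₂: 6, 2, -1, -2, -1, -1, -3
d²: 36, 4, 1, 4, 1, 1, 9; Σd² = 56
ρ = 1 − 6·56/(7·48) = 1 − 336/336 = 0.000

0.000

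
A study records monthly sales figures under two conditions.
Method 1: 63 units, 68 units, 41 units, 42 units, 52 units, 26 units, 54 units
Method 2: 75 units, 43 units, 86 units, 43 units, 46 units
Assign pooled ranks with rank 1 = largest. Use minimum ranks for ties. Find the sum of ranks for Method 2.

26

Sorted (descending): 86, 75, 68, 63, 54, 52, 46, 43, 43, 42, 41, 26
The 2 values of 43 occupy positions 8–9 → each gets rank 8.
Method 2 values → pooled ranks: 75→2, 43→8, 86→1, 43→8, 46→7
Rank sum = 2 + 8 + 1 + 8 + 7 = 26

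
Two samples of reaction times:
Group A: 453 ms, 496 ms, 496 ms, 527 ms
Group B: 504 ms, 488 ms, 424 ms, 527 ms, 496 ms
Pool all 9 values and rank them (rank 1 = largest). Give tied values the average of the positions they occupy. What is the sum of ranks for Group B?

25.5

Sorted (descending): 527, 527, 504, 496, 496, 496, 488, 453, 424
The 2 values of 527 occupy positions 1–2 → average rank (1+2)/2 = 1.5.
The 3 values of 496 occupy positions 4–6 → average rank 5.
Group B values → pooled ranks: 504→3, 488→7, 424→9, 527→1.5, 496→5
Rank sum = 3 + 7 + 9 + 1.5 + 5 = 25.5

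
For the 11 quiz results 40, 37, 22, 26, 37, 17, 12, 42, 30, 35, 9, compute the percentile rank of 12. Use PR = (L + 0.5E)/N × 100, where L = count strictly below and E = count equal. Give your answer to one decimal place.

N = 11.
Strictly below 12: 1. Equal to 12: 1.
PR = (1 + 0.5·1)/11 × 100 = 13.6

13.6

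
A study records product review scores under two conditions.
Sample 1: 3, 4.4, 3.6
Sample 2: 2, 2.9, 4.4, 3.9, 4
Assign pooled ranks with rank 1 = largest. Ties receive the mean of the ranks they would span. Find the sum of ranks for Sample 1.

12.5

Sorted (descending): 4.4, 4.4, 4, 3.9, 3.6, 3, 2.9, 2
The 2 values of 4.4 occupy positions 1–2 → average rank (1+2)/2 = 1.5.
Sample 1 values → pooled ranks: 3→6, 4.4→1.5, 3.6→5
Rank sum = 6 + 1.5 + 5 = 12.5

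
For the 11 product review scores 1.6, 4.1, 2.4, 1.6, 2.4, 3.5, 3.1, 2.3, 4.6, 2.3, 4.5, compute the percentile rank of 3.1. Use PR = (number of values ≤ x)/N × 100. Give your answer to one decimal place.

N = 11.
Strictly below 3.1: 6. Equal to 3.1: 1.
PR = 7/11 × 100 = 63.6

63.6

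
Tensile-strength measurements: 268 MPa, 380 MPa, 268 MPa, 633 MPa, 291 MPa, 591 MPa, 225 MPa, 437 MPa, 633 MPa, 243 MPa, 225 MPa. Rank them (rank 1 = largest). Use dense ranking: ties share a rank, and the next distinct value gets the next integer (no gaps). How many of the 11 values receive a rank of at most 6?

8

Sorted (descending): 633, 633, 591, 437, 380, 291, 268, 268, 243, 225, 225
The 2 values of 633 share dense rank 1.
The 2 values of 268 share dense rank 6.
The 2 values of 225 share dense rank 8.
Remaining distinct values take the next consecutive integers.
Ranks ≤ 6: {1, 1, 2, 3, 4, 5, 6, 6} → 8 values.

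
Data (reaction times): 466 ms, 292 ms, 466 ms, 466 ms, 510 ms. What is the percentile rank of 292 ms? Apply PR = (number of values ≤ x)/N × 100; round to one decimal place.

N = 5.
Strictly below 292: 0. Equal to 292: 1.
PR = 1/5 × 100 = 20.0

20.0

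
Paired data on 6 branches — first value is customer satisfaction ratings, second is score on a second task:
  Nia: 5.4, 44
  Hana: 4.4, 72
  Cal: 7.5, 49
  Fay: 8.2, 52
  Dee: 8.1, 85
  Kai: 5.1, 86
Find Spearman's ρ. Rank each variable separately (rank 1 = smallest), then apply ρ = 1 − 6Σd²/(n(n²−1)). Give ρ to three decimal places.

Ranks of variable 1: 3, 1, 4, 6, 5, 2
Ranks of variable 2: 1, 4, 2, 3, 5, 6
d = r₁ − r₂: 2, -3, 2, 3, 0, -4
d²: 4, 9, 4, 9, 0, 16; Σd² = 42
ρ = 1 − 6·42/(6·35) = 1 − 252/210 = -0.200

-0.200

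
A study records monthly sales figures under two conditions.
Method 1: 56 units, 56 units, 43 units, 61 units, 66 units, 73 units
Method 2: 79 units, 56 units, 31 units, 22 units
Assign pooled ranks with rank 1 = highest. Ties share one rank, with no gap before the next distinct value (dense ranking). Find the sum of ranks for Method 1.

25

Sorted (descending): 79, 73, 66, 61, 56, 56, 56, 43, 31, 22
The 3 values of 56 share dense rank 5.
Remaining distinct values take the next consecutive integers.
Method 1 values → pooled ranks: 56→5, 56→5, 43→6, 61→4, 66→3, 73→2
Rank sum = 5 + 5 + 6 + 4 + 3 + 2 = 25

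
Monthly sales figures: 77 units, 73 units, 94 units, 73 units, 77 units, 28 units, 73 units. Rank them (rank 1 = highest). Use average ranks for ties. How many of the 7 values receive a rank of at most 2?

Sorted (descending): 94, 77, 77, 73, 73, 73, 28
The 2 values of 77 occupy positions 2–3 → average rank (2+3)/2 = 2.5.
The 3 values of 73 occupy positions 4–6 → average rank 5.
Ranks ≤ 2: {1} → 1 value.

1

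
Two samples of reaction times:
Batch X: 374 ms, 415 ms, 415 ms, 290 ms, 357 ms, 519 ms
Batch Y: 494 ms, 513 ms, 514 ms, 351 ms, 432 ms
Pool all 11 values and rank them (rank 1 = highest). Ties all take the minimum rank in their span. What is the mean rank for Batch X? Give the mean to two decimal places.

6.83

Sorted (descending): 519, 514, 513, 494, 432, 415, 415, 374, 357, 351, 290
The 2 values of 415 occupy positions 6–7 → each gets rank 6.
Batch X values → pooled ranks: 374→8, 415→6, 415→6, 290→11, 357→9, 519→1
Mean rank = (8 + 6 + 6 + 11 + 9 + 1) / 6 = 6.83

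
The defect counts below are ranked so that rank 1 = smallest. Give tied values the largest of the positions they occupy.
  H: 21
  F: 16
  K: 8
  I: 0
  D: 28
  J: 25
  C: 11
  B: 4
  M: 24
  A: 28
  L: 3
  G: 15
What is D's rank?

Sorted (ascending): 0, 3, 4, 8, 11, 15, 16, 21, 24, 25, 28, 28
The 2 values of 28 occupy positions 11–12 → each gets rank 12.
D has value 28 → rank 12.

12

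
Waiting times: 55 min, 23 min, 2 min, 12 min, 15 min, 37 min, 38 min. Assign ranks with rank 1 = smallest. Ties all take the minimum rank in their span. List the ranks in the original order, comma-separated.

Sorted (ascending): 2, 12, 15, 23, 37, 38, 55
No ties — each value takes its position as its rank.

7, 4, 1, 2, 3, 5, 6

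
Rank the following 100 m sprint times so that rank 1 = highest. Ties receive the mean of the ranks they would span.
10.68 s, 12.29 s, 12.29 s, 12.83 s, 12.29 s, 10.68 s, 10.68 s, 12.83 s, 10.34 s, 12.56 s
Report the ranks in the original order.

Sorted (descending): 12.83, 12.83, 12.56, 12.29, 12.29, 12.29, 10.68, 10.68, 10.68, 10.34
The 2 values of 12.83 occupy positions 1–2 → average rank (1+2)/2 = 1.5.
The 3 values of 12.29 occupy positions 4–6 → average rank 5.
The 3 values of 10.68 occupy positions 7–9 → average rank 8.

8, 5, 5, 1.5, 5, 8, 8, 1.5, 10, 3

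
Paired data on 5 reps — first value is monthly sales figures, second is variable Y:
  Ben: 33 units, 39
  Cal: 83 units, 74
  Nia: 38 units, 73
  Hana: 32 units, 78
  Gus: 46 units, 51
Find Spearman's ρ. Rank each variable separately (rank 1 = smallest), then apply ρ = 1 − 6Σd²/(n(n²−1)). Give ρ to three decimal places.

-0.100

Ranks of variable 1: 2, 5, 3, 1, 4
Ranks of variable 2: 1, 4, 3, 5, 2
d = r₁ − r₂: 1, 1, 0, -4, 2
d²: 1, 1, 0, 16, 4; Σd² = 22
ρ = 1 − 6·22/(5·24) = 1 − 132/120 = -0.100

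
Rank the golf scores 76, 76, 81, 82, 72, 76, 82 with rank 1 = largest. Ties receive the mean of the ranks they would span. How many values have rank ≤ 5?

Sorted (descending): 82, 82, 81, 76, 76, 76, 72
The 2 values of 82 occupy positions 1–2 → average rank (1+2)/2 = 1.5.
The 3 values of 76 occupy positions 4–6 → average rank 5.
Ranks ≤ 5: {1.5, 1.5, 3, 5, 5, 5} → 6 values.

6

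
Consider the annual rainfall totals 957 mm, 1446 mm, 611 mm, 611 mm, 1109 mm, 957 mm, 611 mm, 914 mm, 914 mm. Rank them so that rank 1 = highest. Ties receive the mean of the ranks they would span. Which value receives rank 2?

1109

Sorted (descending): 1446, 1109, 957, 957, 914, 914, 611, 611, 611
The 2 values of 957 occupy positions 3–4 → average rank (3+4)/2 = 3.5.
The 2 values of 914 occupy positions 5–6 → average rank (5+6)/2 = 5.5.
The 3 values of 611 occupy positions 7–9 → average rank 8.
Rank 2 → value 1109.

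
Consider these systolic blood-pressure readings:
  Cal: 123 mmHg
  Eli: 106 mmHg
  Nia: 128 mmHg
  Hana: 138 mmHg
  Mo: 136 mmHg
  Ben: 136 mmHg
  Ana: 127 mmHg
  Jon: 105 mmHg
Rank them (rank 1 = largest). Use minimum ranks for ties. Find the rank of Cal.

6

Sorted (descending): 138, 136, 136, 128, 127, 123, 106, 105
The 2 values of 136 occupy positions 2–3 → each gets rank 2.
Cal has value 123 mmHg → rank 6.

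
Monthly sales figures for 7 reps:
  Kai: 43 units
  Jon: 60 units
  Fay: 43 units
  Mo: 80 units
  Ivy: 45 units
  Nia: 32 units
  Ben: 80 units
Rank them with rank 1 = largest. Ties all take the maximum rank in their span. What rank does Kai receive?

6

Sorted (descending): 80, 80, 60, 45, 43, 43, 32
The 2 values of 80 occupy positions 1–2 → each gets rank 2.
The 2 values of 43 occupy positions 5–6 → each gets rank 6.
Kai has value 43 units → rank 6.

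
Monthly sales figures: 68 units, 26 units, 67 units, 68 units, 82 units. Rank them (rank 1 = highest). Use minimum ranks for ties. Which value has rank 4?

67

Sorted (descending): 82, 68, 68, 67, 26
The 2 values of 68 occupy positions 2–3 → each gets rank 2.
Rank 4 → value 67.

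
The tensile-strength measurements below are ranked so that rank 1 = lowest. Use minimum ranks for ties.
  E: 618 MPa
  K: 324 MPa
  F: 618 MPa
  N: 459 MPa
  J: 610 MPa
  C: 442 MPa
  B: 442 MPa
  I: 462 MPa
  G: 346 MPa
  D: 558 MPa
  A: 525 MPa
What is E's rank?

10

Sorted (ascending): 324, 346, 442, 442, 459, 462, 525, 558, 610, 618, 618
The 2 values of 442 occupy positions 3–4 → each gets rank 3.
The 2 values of 618 occupy positions 10–11 → each gets rank 10.
E has value 618 MPa → rank 10.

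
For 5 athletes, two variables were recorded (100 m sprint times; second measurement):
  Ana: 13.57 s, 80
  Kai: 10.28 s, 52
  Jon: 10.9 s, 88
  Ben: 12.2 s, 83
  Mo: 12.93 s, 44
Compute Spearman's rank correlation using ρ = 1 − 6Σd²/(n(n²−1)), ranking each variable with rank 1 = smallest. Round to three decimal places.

-0.200

Ranks of variable 1: 5, 1, 2, 3, 4
Ranks of variable 2: 3, 2, 5, 4, 1
d = r₁ − r₂: 2, -1, -3, -1, 3
d²: 4, 1, 9, 1, 9; Σd² = 24
ρ = 1 − 6·24/(5·24) = 1 − 144/120 = -0.200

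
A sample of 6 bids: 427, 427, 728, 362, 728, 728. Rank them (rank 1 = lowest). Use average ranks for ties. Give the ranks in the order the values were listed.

2.5, 2.5, 5, 1, 5, 5

Sorted (ascending): 362, 427, 427, 728, 728, 728
The 2 values of 427 occupy positions 2–3 → average rank (2+3)/2 = 2.5.
The 3 values of 728 occupy positions 4–6 → average rank 5.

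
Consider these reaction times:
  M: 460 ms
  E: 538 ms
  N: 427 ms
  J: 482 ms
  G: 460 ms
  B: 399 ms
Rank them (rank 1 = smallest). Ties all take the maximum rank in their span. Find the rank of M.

Sorted (ascending): 399, 427, 460, 460, 482, 538
The 2 values of 460 occupy positions 3–4 → each gets rank 4.
M has value 460 ms → rank 4.

4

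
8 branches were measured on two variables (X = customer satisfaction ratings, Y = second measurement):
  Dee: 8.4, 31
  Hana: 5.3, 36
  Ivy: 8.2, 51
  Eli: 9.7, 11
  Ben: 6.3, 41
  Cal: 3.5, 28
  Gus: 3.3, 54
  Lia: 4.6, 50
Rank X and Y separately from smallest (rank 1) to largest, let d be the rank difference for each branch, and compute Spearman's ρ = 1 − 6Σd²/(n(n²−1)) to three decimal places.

-0.476

Ranks of variable 1: 7, 4, 6, 8, 5, 2, 1, 3
Ranks of variable 2: 3, 4, 7, 1, 5, 2, 8, 6
d = r₁ − r₂: 4, 0, -1, 7, 0, 0, -7, -3
d²: 16, 0, 1, 49, 0, 0, 49, 9; Σd² = 124
ρ = 1 − 6·124/(8·63) = 1 − 744/504 = -0.476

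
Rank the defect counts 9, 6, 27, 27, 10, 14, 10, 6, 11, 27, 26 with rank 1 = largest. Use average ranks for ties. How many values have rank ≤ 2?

3

Sorted (descending): 27, 27, 27, 26, 14, 11, 10, 10, 9, 6, 6
The 3 values of 27 occupy positions 1–3 → average rank 2.
The 2 values of 10 occupy positions 7–8 → average rank (7+8)/2 = 7.5.
The 2 values of 6 occupy positions 10–11 → average rank (10+11)/2 = 10.5.
Ranks ≤ 2: {2, 2, 2} → 3 values.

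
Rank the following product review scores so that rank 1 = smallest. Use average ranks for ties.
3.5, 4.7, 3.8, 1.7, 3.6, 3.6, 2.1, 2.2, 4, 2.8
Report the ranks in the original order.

5, 10, 8, 1, 6.5, 6.5, 2, 3, 9, 4

Sorted (ascending): 1.7, 2.1, 2.2, 2.8, 3.5, 3.6, 3.6, 3.8, 4, 4.7
The 2 values of 3.6 occupy positions 6–7 → average rank (6+7)/2 = 6.5.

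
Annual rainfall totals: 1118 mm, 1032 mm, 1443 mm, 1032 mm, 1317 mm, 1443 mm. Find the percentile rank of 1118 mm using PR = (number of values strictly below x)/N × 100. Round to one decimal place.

33.3

N = 6.
Strictly below 1118: 2. Equal to 1118: 1.
PR = 2/6 × 100 = 33.3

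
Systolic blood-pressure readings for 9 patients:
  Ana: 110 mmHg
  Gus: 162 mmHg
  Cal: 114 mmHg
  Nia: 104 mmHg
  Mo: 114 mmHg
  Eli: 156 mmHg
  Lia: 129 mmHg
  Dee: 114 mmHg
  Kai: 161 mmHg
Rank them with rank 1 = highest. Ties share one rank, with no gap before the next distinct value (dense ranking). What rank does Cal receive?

5

Sorted (descending): 162, 161, 156, 129, 114, 114, 114, 110, 104
The 3 values of 114 share dense rank 5.
Remaining distinct values take the next consecutive integers.
Cal has value 114 mmHg → rank 5.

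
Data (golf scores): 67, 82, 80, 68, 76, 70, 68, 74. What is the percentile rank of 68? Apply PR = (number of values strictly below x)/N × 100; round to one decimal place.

12.5

N = 8.
Strictly below 68: 1. Equal to 68: 2.
PR = 1/8 × 100 = 12.5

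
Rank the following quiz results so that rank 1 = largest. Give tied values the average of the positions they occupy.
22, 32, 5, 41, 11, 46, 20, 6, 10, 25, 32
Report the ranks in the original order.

6, 3.5, 11, 2, 8, 1, 7, 10, 9, 5, 3.5

Sorted (descending): 46, 41, 32, 32, 25, 22, 20, 11, 10, 6, 5
The 2 values of 32 occupy positions 3–4 → average rank (3+4)/2 = 3.5.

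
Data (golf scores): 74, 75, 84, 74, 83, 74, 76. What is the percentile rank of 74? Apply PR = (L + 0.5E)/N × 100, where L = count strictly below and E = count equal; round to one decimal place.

N = 7.
Strictly below 74: 0. Equal to 74: 3.
PR = (0 + 0.5·3)/7 × 100 = 21.4

21.4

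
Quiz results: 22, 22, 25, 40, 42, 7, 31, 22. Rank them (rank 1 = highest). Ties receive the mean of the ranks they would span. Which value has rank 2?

40

Sorted (descending): 42, 40, 31, 25, 22, 22, 22, 7
The 3 values of 22 occupy positions 5–7 → average rank 6.
Rank 2 → value 40.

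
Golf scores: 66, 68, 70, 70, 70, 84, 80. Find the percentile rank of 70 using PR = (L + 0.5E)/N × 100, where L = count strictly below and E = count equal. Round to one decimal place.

50.0

N = 7.
Strictly below 70: 2. Equal to 70: 3.
PR = (2 + 0.5·3)/7 × 100 = 50.0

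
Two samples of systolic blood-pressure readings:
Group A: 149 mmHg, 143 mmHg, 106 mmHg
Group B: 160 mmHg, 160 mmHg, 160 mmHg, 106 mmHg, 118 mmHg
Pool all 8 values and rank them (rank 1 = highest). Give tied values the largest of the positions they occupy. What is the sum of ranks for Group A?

17

Sorted (descending): 160, 160, 160, 149, 143, 118, 106, 106
The 3 values of 160 occupy positions 1–3 → each gets rank 3.
The 2 values of 106 occupy positions 7–8 → each gets rank 8.
Group A values → pooled ranks: 149→4, 143→5, 106→8
Rank sum = 4 + 5 + 8 = 17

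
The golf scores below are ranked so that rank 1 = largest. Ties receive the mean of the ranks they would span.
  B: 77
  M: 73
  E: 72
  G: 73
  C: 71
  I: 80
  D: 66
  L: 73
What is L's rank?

4

Sorted (descending): 80, 77, 73, 73, 73, 72, 71, 66
The 3 values of 73 occupy positions 3–5 → average rank 4.
L has value 73 → rank 4.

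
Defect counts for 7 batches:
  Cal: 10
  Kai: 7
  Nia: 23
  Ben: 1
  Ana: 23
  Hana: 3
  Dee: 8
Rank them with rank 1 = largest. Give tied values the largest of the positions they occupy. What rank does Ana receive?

Sorted (descending): 23, 23, 10, 8, 7, 3, 1
The 2 values of 23 occupy positions 1–2 → each gets rank 2.
Ana has value 23 → rank 2.

2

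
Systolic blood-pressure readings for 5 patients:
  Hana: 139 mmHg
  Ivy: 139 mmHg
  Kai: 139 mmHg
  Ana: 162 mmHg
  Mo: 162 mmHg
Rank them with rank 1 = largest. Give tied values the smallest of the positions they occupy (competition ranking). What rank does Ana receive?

1

Sorted (descending): 162, 162, 139, 139, 139
The 2 values of 162 occupy positions 1–2 → each gets rank 1.
The 3 values of 139 occupy positions 3–5 → each gets rank 3.
Ana has value 162 mmHg → rank 1.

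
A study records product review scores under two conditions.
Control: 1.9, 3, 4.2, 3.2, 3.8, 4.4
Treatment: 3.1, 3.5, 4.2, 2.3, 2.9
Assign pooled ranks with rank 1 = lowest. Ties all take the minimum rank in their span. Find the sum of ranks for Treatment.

26

Sorted (ascending): 1.9, 2.3, 2.9, 3, 3.1, 3.2, 3.5, 3.8, 4.2, 4.2, 4.4
The 2 values of 4.2 occupy positions 9–10 → each gets rank 9.
Treatment values → pooled ranks: 3.1→5, 3.5→7, 4.2→9, 2.3→2, 2.9→3
Rank sum = 5 + 7 + 9 + 2 + 3 = 26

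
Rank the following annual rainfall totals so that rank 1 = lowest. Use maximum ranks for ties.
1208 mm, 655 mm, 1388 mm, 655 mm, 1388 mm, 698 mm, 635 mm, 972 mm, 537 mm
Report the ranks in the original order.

7, 4, 9, 4, 9, 5, 2, 6, 1

Sorted (ascending): 537, 635, 655, 655, 698, 972, 1208, 1388, 1388
The 2 values of 655 occupy positions 3–4 → each gets rank 4.
The 2 values of 1388 occupy positions 8–9 → each gets rank 9.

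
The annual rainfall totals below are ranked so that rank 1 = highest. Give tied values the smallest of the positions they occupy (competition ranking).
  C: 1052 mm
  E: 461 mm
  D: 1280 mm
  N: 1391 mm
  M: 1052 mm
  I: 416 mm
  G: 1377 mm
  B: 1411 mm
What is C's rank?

5

Sorted (descending): 1411, 1391, 1377, 1280, 1052, 1052, 461, 416
The 2 values of 1052 occupy positions 5–6 → each gets rank 5.
C has value 1052 mm → rank 5.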